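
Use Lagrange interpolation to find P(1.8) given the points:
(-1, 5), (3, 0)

Lagrange interpolation formula:
P(x) = Σ yᵢ × Lᵢ(x)
where Lᵢ(x) = Π_{j≠i} (x - xⱼ)/(xᵢ - xⱼ)

L_0(1.8) = (1.8 - 3)/(-1 - 3) = 0.300000
L_1(1.8) = (1.8 - (-1))/(3 - (-1)) = 0.700000

P(1.8) = 5×L_0(1.8) + 0×L_1(1.8)
P(1.8) = 1.500000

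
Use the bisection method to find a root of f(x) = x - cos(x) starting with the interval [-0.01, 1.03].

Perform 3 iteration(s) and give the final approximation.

f(x) = x - cos(x)
Initial interval: [-0.01, 1.03]

Iteration 1:
  c_1 = (-0.010000 + 1.030000)/2 = 0.510000
  f(c_1) = f(0.510000) = -0.362745
  f(a) × f(c) ≥ 0, new interval: [0.510000, 1.030000]
Iteration 2:
  c_2 = (0.510000 + 1.030000)/2 = 0.770000
  f(c_2) = f(0.770000) = 0.052089
  f(a) × f(c) < 0, new interval: [0.510000, 0.770000]
Iteration 3:
  c_3 = (0.510000 + 0.770000)/2 = 0.640000
  f(c_3) = f(0.640000) = -0.162096
  f(a) × f(c) ≥ 0, new interval: [0.640000, 0.770000]

After 3 iteration(s), the approximation is c_3 = 0.640000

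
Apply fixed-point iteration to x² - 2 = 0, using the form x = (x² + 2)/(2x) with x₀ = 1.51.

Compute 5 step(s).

Equation: x² - 2 = 0
Fixed-point form: x = (x² + 2)/(2x)
x₀ = 1.51

x_1 = g(1.510000) = 1.417252
x_2 = g(1.417252) = 1.414217
x_3 = g(1.414217) = 1.414214
x_4 = g(1.414214) = 1.414214
x_5 = g(1.414214) = 1.414214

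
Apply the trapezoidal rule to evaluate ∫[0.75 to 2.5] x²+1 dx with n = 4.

f(x) = x²+1
a = 0.75, b = 2.5, n = 4
h = (b - a)/n = 0.437500

Trapezoidal rule: (h/2)[f(x₀) + 2f(x₁) + 2f(x₂) + ... + f(xₙ)]

x_0 = 0.7500, f(x_0) = 1.562500, coefficient = 1
x_1 = 1.1875, f(x_1) = 2.410156, coefficient = 2
x_2 = 1.6250, f(x_2) = 3.640625, coefficient = 2
x_3 = 2.0625, f(x_3) = 5.253906, coefficient = 2
x_4 = 2.5000, f(x_4) = 7.250000, coefficient = 1

I ≈ (0.437500/2) × 31.421875 = 6.873535
Exact value: 6.817708
Error: 0.055827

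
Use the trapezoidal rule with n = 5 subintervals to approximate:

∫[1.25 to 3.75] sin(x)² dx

f(x) = sin(x)²
a = 1.25, b = 3.75, n = 5
h = (b - a)/n = 0.500000

Trapezoidal rule: (h/2)[f(x₀) + 2f(x₁) + 2f(x₂) + ... + f(xₙ)]

x_0 = 1.2500, f(x_0) = 0.900572, coefficient = 1
x_1 = 1.7500, f(x_1) = 0.968228, coefficient = 2
x_2 = 2.2500, f(x_2) = 0.605398, coefficient = 2
x_3 = 2.7500, f(x_3) = 0.145665, coefficient = 2
x_4 = 3.2500, f(x_4) = 0.011706, coefficient = 2
x_5 = 3.7500, f(x_5) = 0.326682, coefficient = 1

I ≈ (0.500000/2) × 4.689249 = 1.172312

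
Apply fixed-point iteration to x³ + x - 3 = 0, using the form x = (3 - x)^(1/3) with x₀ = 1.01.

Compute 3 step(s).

Equation: x³ + x - 3 = 0
Fixed-point form: x = (3 - x)^(1/3)
x₀ = 1.01

x_1 = g(1.010000) = 1.257818
x_2 = g(1.257818) = 1.203274
x_3 = g(1.203274) = 1.215702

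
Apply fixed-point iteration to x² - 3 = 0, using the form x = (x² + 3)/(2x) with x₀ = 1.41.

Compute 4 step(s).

Equation: x² - 3 = 0
Fixed-point form: x = (x² + 3)/(2x)
x₀ = 1.41

x_1 = g(1.410000) = 1.768830
x_2 = g(1.768830) = 1.732433
x_3 = g(1.732433) = 1.732051
x_4 = g(1.732051) = 1.732051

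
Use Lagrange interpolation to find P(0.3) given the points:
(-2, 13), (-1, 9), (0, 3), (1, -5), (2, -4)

Lagrange interpolation formula:
P(x) = Σ yᵢ × Lᵢ(x)
where Lᵢ(x) = Π_{j≠i} (x - xⱼ)/(xᵢ - xⱼ)

L_0(0.3) = (0.3 - (-1))/(-2 - (-1)) × (0.3 - 0)/(-2 - 0) × (0.3 - 1)/(-2 - 1) × (0.3 - 2)/(-2 - 2) = 0.019338
L_1(0.3) = (0.3 - (-2))/(-1 - (-2)) × (0.3 - 0)/(-1 - 0) × (0.3 - 1)/(-1 - 1) × (0.3 - 2)/(-1 - 2) = -0.136850
L_2(0.3) = (0.3 - (-2))/(0 - (-2)) × (0.3 - (-1))/(0 - (-1)) × (0.3 - 1)/(0 - 1) × (0.3 - 2)/(0 - 2) = 0.889525
L_3(0.3) = (0.3 - (-2))/(1 - (-2)) × (0.3 - (-1))/(1 - (-1)) × (0.3 - 0)/(1 - 0) × (0.3 - 2)/(1 - 2) = 0.254150
L_4(0.3) = (0.3 - (-2))/(2 - (-2)) × (0.3 - (-1))/(2 - (-1)) × (0.3 - 0)/(2 - 0) × (0.3 - 1)/(2 - 1) = -0.026162

P(0.3) = 13×L_0(0.3) + 9×L_1(0.3) + 3×L_2(0.3) + (-5)×L_3(0.3) + (-4)×L_4(0.3)
P(0.3) = 0.522212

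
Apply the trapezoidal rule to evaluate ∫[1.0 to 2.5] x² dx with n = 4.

f(x) = x²
a = 1.0, b = 2.5, n = 4
h = (b - a)/n = 0.375000

Trapezoidal rule: (h/2)[f(x₀) + 2f(x₁) + 2f(x₂) + ... + f(xₙ)]

x_0 = 1.0000, f(x_0) = 1.000000, coefficient = 1
x_1 = 1.3750, f(x_1) = 1.890625, coefficient = 2
x_2 = 1.7500, f(x_2) = 3.062500, coefficient = 2
x_3 = 2.1250, f(x_3) = 4.515625, coefficient = 2
x_4 = 2.5000, f(x_4) = 6.250000, coefficient = 1

I ≈ (0.375000/2) × 26.187500 = 4.910156
Exact value: 4.875000
Error: 0.035156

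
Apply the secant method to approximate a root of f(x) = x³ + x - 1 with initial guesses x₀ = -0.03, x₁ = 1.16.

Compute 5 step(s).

f(x) = x³ + x - 1
x₀ = -0.03, x₁ = 1.16

Secant formula: x_{n+1} = x_n - f(x_n)(x_n - x_{n-1})/(f(x_n) - f(x_{n-1}))

Iteration 1:
  f(-0.030000) = -1.030027
  f(1.160000) = 1.720896
  x_2 = 1.160000 - 1.720896×(1.160000 - (-0.030000))/(1.720896 - (-1.030027))
       = 0.415571
Iteration 2:
  f(1.160000) = 1.720896
  f(0.415571) = -0.512660
  x_3 = 0.415571 - (-0.512660)×(0.415571 - 1.160000)/(-0.512660 - 1.720896)
       = 0.586437
Iteration 3:
  f(0.415571) = -0.512660
  f(0.586437) = -0.211882
  x_4 = 0.586437 - (-0.211882)×(0.586437 - 0.415571)/(-0.211882 - (-0.512660))
       = 0.706803
Iteration 4:
  f(0.586437) = -0.211882
  f(0.706803) = 0.059901
  x_5 = 0.706803 - 0.059901×(0.706803 - 0.586437)/(0.059901 - (-0.211882))
       = 0.680274
Iteration 5:
  f(0.706803) = 0.059901
  f(0.680274) = -0.004913
  x_6 = 0.680274 - (-0.004913)×(0.680274 - 0.706803)/(-0.004913 - 0.059901)
       = 0.682285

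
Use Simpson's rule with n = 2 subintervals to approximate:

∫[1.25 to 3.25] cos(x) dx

f(x) = cos(x)
a = 1.25, b = 3.25, n = 2
h = (b - a)/n = 1.000000

Simpson's rule: (h/3)[f(x₀) + 4f(x₁) + 2f(x₂) + ... + f(xₙ)]

x_0 = 1.2500, f(x_0) = 0.315322, coefficient = 1
x_1 = 2.2500, f(x_1) = -0.628174, coefficient = 4
x_2 = 3.2500, f(x_2) = -0.994130, coefficient = 1

I ≈ (1.000000/3) × -3.191502 = -1.063834
Exact value: -1.057180
Error: 0.006654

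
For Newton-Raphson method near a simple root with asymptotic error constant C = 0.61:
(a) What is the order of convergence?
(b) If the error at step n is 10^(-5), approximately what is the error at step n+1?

(a) Newton-Raphson has quadratic (order 2) convergence near simple roots.
    This means |e_{n+1}| ≈ C|e_n|².

(b) With |e_n| = 10^(-5) and C = 0.61:
    |e_{n+1}| ≈ 0.61 × (10^(-5))² = 0.61 × 10^(-10)

(a) 2 (quadratic); (b) |e_{n+1}| ≈ 6.100e-11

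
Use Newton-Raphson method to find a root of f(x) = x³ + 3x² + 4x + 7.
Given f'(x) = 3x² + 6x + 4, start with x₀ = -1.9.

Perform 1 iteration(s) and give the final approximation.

f(x) = x³ + 3x² + 4x + 7
f'(x) = 3x² + 6x + 4
x₀ = -1.9

Newton-Raphson formula: x_{n+1} = x_n - f(x_n)/f'(x_n)

Iteration 1:
  f(-1.900000) = 3.371000
  f'(-1.900000) = 3.430000
  x_1 = -1.900000 - 3.371000/3.430000 = -2.882799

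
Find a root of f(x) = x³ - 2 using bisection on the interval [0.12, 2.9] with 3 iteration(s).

f(x) = x³ - 2
Initial interval: [0.12, 2.9]

Iteration 1:
  c_1 = (0.120000 + 2.900000)/2 = 1.510000
  f(c_1) = f(1.510000) = 1.442951
  f(a) × f(c) < 0, new interval: [0.120000, 1.510000]
Iteration 2:
  c_2 = (0.120000 + 1.510000)/2 = 0.815000
  f(c_2) = f(0.815000) = -1.458657
  f(a) × f(c) ≥ 0, new interval: [0.815000, 1.510000]
Iteration 3:
  c_3 = (0.815000 + 1.510000)/2 = 1.162500
  f(c_3) = f(1.162500) = -0.428990
  f(a) × f(c) ≥ 0, new interval: [1.162500, 1.510000]

After 3 iteration(s), the approximation is c_3 = 1.162500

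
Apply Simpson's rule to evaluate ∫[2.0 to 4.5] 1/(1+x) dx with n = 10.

f(x) = 1/(1+x)
a = 2.0, b = 4.5, n = 10
h = (b - a)/n = 0.250000

Simpson's rule: (h/3)[f(x₀) + 4f(x₁) + 2f(x₂) + ... + f(xₙ)]

x_0 = 2.0000, f(x_0) = 0.333333, coefficient = 1
x_1 = 2.2500, f(x_1) = 0.307692, coefficient = 4
x_2 = 2.5000, f(x_2) = 0.285714, coefficient = 2
x_3 = 2.7500, f(x_3) = 0.266667, coefficient = 4
x_4 = 3.0000, f(x_4) = 0.250000, coefficient = 2
x_5 = 3.2500, f(x_5) = 0.235294, coefficient = 4
x_6 = 3.5000, f(x_6) = 0.222222, coefficient = 2
x_7 = 3.7500, f(x_7) = 0.210526, coefficient = 4
x_8 = 4.0000, f(x_8) = 0.200000, coefficient = 2
x_9 = 4.2500, f(x_9) = 0.190476, coefficient = 4
x_10 = 4.5000, f(x_10) = 0.181818, coefficient = 1

I ≈ (0.250000/3) × 7.273647 = 0.606137
Exact value: 0.606136
Error: 0.000001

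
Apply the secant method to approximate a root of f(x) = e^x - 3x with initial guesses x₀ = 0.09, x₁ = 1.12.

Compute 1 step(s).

f(x) = e^x - 3x
x₀ = 0.09, x₁ = 1.12

Secant formula: x_{n+1} = x_n - f(x_n)(x_n - x_{n-1})/(f(x_n) - f(x_{n-1}))

Iteration 1:
  f(0.090000) = 0.824174
  f(1.120000) = -0.295146
  x_2 = 1.120000 - (-0.295146)×(1.120000 - 0.090000)/(-0.295146 - 0.824174)
       = 0.848406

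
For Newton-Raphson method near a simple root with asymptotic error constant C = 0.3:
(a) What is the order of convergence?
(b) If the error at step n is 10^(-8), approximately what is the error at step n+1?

(a) Newton-Raphson has quadratic (order 2) convergence near simple roots.
    This means |e_{n+1}| ≈ C|e_n|².

(b) With |e_n| = 10^(-8) and C = 0.3:
    |e_{n+1}| ≈ 0.3 × (10^(-8))² = 0.3 × 10^(-16)

(a) 2 (quadratic); (b) |e_{n+1}| ≈ 3.000e-17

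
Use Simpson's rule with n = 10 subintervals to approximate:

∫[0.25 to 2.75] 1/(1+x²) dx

f(x) = 1/(1+x²)
a = 0.25, b = 2.75, n = 10
h = (b - a)/n = 0.250000

Simpson's rule: (h/3)[f(x₀) + 4f(x₁) + 2f(x₂) + ... + f(xₙ)]

x_0 = 0.2500, f(x_0) = 0.941176, coefficient = 1
x_1 = 0.5000, f(x_1) = 0.800000, coefficient = 4
x_2 = 0.7500, f(x_2) = 0.640000, coefficient = 2
x_3 = 1.0000, f(x_3) = 0.500000, coefficient = 4
x_4 = 1.2500, f(x_4) = 0.390244, coefficient = 2
x_5 = 1.5000, f(x_5) = 0.307692, coefficient = 4
x_6 = 1.7500, f(x_6) = 0.246154, coefficient = 2
x_7 = 2.0000, f(x_7) = 0.200000, coefficient = 4
x_8 = 2.2500, f(x_8) = 0.164948, coefficient = 2
x_9 = 2.5000, f(x_9) = 0.137931, coefficient = 4
x_10 = 2.7500, f(x_10) = 0.116788, coefficient = 1

I ≈ (0.250000/3) × 11.723151 = 0.976929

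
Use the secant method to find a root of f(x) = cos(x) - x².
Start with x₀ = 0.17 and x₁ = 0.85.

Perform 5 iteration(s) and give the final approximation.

f(x) = cos(x) - x²
x₀ = 0.17, x₁ = 0.85

Secant formula: x_{n+1} = x_n - f(x_n)(x_n - x_{n-1})/(f(x_n) - f(x_{n-1}))

Iteration 1:
  f(0.170000) = 0.956685
  f(0.850000) = -0.062517
  x_2 = 0.850000 - (-0.062517)×(0.850000 - 0.170000)/(-0.062517 - 0.956685)
       = 0.808289
Iteration 2:
  f(0.850000) = -0.062517
  f(0.808289) = 0.037405
  x_3 = 0.808289 - 0.037405×(0.808289 - 0.850000)/(0.037405 - (-0.062517))
       = 0.823903
Iteration 3:
  f(0.808289) = 0.037405
  f(0.823903) = 0.000545
  x_4 = 0.823903 - 0.000545×(0.823903 - 0.808289)/(0.000545 - 0.037405)
       = 0.824134
Iteration 4:
  f(0.823903) = 0.000545
  f(0.824134) = -0.000005
  x_5 = 0.824134 - (-0.000005)×(0.824134 - 0.823903)/(-0.000005 - 0.000545)
       = 0.824132
Iteration 5:
  f(0.824134) = -0.000005
  f(0.824132) = 0.000000
  x_6 = 0.824132 - 0.000000×(0.824132 - 0.824134)/(0.000000 - (-0.000005))
       = 0.824132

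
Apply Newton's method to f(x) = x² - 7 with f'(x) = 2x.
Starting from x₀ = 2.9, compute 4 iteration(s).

f(x) = x² - 7
f'(x) = 2x
x₀ = 2.9

Newton-Raphson formula: x_{n+1} = x_n - f(x_n)/f'(x_n)

Iteration 1:
  f(2.900000) = 1.410000
  f'(2.900000) = 5.800000
  x_1 = 2.900000 - 1.410000/5.800000 = 2.656897
Iteration 2:
  f(2.656897) = 0.059099
  f'(2.656897) = 5.313793
  x_2 = 2.656897 - 0.059099/5.313793 = 2.645775
Iteration 3:
  f(2.645775) = 0.000124
  f'(2.645775) = 5.291549
  x_3 = 2.645775 - 0.000124/5.291549 = 2.645751
Iteration 4:
  f(2.645751) = 0.000000
  f'(2.645751) = 5.291503
  x_4 = 2.645751 - 0.000000/5.291503 = 2.645751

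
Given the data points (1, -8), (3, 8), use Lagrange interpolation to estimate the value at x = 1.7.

Lagrange interpolation formula:
P(x) = Σ yᵢ × Lᵢ(x)
where Lᵢ(x) = Π_{j≠i} (x - xⱼ)/(xᵢ - xⱼ)

L_0(1.7) = (1.7 - 3)/(1 - 3) = 0.650000
L_1(1.7) = (1.7 - 1)/(3 - 1) = 0.350000

P(1.7) = (-8)×L_0(1.7) + 8×L_1(1.7)
P(1.7) = -2.400000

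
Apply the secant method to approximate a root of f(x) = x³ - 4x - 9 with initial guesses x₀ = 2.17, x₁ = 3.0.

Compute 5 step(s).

f(x) = x³ - 4x - 9
x₀ = 2.17, x₁ = 3.0

Secant formula: x_{n+1} = x_n - f(x_n)(x_n - x_{n-1})/(f(x_n) - f(x_{n-1}))

Iteration 1:
  f(2.170000) = -7.461687
  f(3.000000) = 6.000000
  x_2 = 3.000000 - 6.000000×(3.000000 - 2.170000)/(6.000000 - (-7.461687))
       = 2.630061
Iteration 2:
  f(3.000000) = 6.000000
  f(2.630061) = -1.327527
  x_3 = 2.630061 - (-1.327527)×(2.630061 - 3.000000)/(-1.327527 - 6.000000)
       = 2.697083
Iteration 3:
  f(2.630061) = -1.327527
  f(2.697083) = -0.169058
  x_4 = 2.697083 - (-0.169058)×(2.697083 - 2.630061)/(-0.169058 - (-1.327527))
       = 2.706864
Iteration 4:
  f(2.697083) = -0.169058
  f(2.706864) = 0.006035
  x_5 = 2.706864 - 0.006035×(2.706864 - 2.697083)/(0.006035 - (-0.169058))
       = 2.706527
Iteration 5:
  f(2.706864) = 0.006035
  f(2.706527) = -0.000026
  x_6 = 2.706527 - (-0.000026)×(2.706527 - 2.706864)/(-0.000026 - 0.006035)
       = 2.706528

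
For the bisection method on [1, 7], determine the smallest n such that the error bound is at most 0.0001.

We need (b-a)/2^n ≤ 0.0001
(7 - 1)/2^n ≤ 0.0001
6/2^n ≤ 0.0001
2^n ≥ 60000
n ≥ log₂(60000) = 15.87
n ≥ 16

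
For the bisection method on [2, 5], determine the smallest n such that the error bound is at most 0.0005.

We need (b-a)/2^n ≤ 0.0005
(5 - 2)/2^n ≤ 0.0005
3/2^n ≤ 0.0005
2^n ≥ 6000
n ≥ log₂(6000) = 12.55
n ≥ 13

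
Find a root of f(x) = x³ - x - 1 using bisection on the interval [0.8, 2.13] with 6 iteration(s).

f(x) = x³ - x - 1
Initial interval: [0.8, 2.13]

Iteration 1:
  c_1 = (0.800000 + 2.130000)/2 = 1.465000
  f(c_1) = f(1.465000) = 0.679220
  f(a) × f(c) < 0, new interval: [0.800000, 1.465000]
Iteration 2:
  c_2 = (0.800000 + 1.465000)/2 = 1.132500
  f(c_2) = f(1.132500) = -0.680005
  f(a) × f(c) ≥ 0, new interval: [1.132500, 1.465000]
Iteration 3:
  c_3 = (1.132500 + 1.465000)/2 = 1.298750
  f(c_3) = f(1.298750) = -0.108081
  f(a) × f(c) ≥ 0, new interval: [1.298750, 1.465000]
Iteration 4:
  c_4 = (1.298750 + 1.465000)/2 = 1.381875
  f(c_4) = f(1.381875) = 0.256924
  f(a) × f(c) < 0, new interval: [1.298750, 1.381875]
Iteration 5:
  c_5 = (1.298750 + 1.381875)/2 = 1.340313
  f(c_5) = f(1.340313) = 0.067475
  f(a) × f(c) < 0, new interval: [1.298750, 1.340313]
Iteration 6:
  c_6 = (1.298750 + 1.340313)/2 = 1.319531
  f(c_6) = f(1.319531) = -0.022013
  f(a) × f(c) ≥ 0, new interval: [1.319531, 1.340313]

After 6 iteration(s), the approximation is c_6 = 1.319531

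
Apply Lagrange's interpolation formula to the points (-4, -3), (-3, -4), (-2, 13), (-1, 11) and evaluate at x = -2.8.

Lagrange interpolation formula:
P(x) = Σ yᵢ × Lᵢ(x)
where Lᵢ(x) = Π_{j≠i} (x - xⱼ)/(xᵢ - xⱼ)

L_0(-2.8) = (-2.8 - (-3))/(-4 - (-3)) × (-2.8 - (-2))/(-4 - (-2)) × (-2.8 - (-1))/(-4 - (-1)) = -0.048000
L_1(-2.8) = (-2.8 - (-4))/(-3 - (-4)) × (-2.8 - (-2))/(-3 - (-2)) × (-2.8 - (-1))/(-3 - (-1)) = 0.864000
L_2(-2.8) = (-2.8 - (-4))/(-2 - (-4)) × (-2.8 - (-3))/(-2 - (-3)) × (-2.8 - (-1))/(-2 - (-1)) = 0.216000
L_3(-2.8) = (-2.8 - (-4))/(-1 - (-4)) × (-2.8 - (-3))/(-1 - (-3)) × (-2.8 - (-2))/(-1 - (-2)) = -0.032000

P(-2.8) = (-3)×L_0(-2.8) + (-4)×L_1(-2.8) + 13×L_2(-2.8) + 11×L_3(-2.8)
P(-2.8) = -0.856000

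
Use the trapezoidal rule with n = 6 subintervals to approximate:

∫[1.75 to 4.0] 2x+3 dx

f(x) = 2x+3
a = 1.75, b = 4.0, n = 6
h = (b - a)/n = 0.375000

Trapezoidal rule: (h/2)[f(x₀) + 2f(x₁) + 2f(x₂) + ... + f(xₙ)]

x_0 = 1.7500, f(x_0) = 6.500000, coefficient = 1
x_1 = 2.1250, f(x_1) = 7.250000, coefficient = 2
x_2 = 2.5000, f(x_2) = 8.000000, coefficient = 2
x_3 = 2.8750, f(x_3) = 8.750000, coefficient = 2
x_4 = 3.2500, f(x_4) = 9.500000, coefficient = 2
x_5 = 3.6250, f(x_5) = 10.250000, coefficient = 2
x_6 = 4.0000, f(x_6) = 11.000000, coefficient = 1

I ≈ (0.375000/2) × 105.000000 = 19.687500
Exact value: 19.687500
Error: 0.000000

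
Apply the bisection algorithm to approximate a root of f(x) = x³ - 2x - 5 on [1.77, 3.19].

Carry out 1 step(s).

f(x) = x³ - 2x - 5
Initial interval: [1.77, 3.19]

Iteration 1:
  c_1 = (1.770000 + 3.190000)/2 = 2.480000
  f(c_1) = f(2.480000) = 5.292992
  f(a) × f(c) < 0, new interval: [1.770000, 2.480000]

After 1 iteration(s), the approximation is c_1 = 2.480000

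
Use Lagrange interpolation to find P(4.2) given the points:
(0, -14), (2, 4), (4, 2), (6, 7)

Lagrange interpolation formula:
P(x) = Σ yᵢ × Lᵢ(x)
where Lᵢ(x) = Π_{j≠i} (x - xⱼ)/(xᵢ - xⱼ)

L_0(4.2) = (4.2 - 2)/(0 - 2) × (4.2 - 4)/(0 - 4) × (4.2 - 6)/(0 - 6) = 0.016500
L_1(4.2) = (4.2 - 0)/(2 - 0) × (4.2 - 4)/(2 - 4) × (4.2 - 6)/(2 - 6) = -0.094500
L_2(4.2) = (4.2 - 0)/(4 - 0) × (4.2 - 2)/(4 - 2) × (4.2 - 6)/(4 - 6) = 1.039500
L_3(4.2) = (4.2 - 0)/(6 - 0) × (4.2 - 2)/(6 - 2) × (4.2 - 4)/(6 - 4) = 0.038500

P(4.2) = (-14)×L_0(4.2) + 4×L_1(4.2) + 2×L_2(4.2) + 7×L_3(4.2)
P(4.2) = 1.739500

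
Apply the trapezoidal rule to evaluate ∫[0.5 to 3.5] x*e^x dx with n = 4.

f(x) = x*e^x
a = 0.5, b = 3.5, n = 4
h = (b - a)/n = 0.750000

Trapezoidal rule: (h/2)[f(x₀) + 2f(x₁) + 2f(x₂) + ... + f(xₙ)]

x_0 = 0.5000, f(x_0) = 0.824361, coefficient = 1
x_1 = 1.2500, f(x_1) = 4.362929, coefficient = 2
x_2 = 2.0000, f(x_2) = 14.778112, coefficient = 2
x_3 = 2.7500, f(x_3) = 43.017238, coefficient = 2
x_4 = 3.5000, f(x_4) = 115.904082, coefficient = 1

I ≈ (0.750000/2) × 241.045000 = 90.391875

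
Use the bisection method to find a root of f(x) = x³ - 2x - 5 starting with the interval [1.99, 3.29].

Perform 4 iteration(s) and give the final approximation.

f(x) = x³ - 2x - 5
Initial interval: [1.99, 3.29]

Iteration 1:
  c_1 = (1.990000 + 3.290000)/2 = 2.640000
  f(c_1) = f(2.640000) = 8.119744
  f(a) × f(c) < 0, new interval: [1.990000, 2.640000]
Iteration 2:
  c_2 = (1.990000 + 2.640000)/2 = 2.315000
  f(c_2) = f(2.315000) = 2.776606
  f(a) × f(c) < 0, new interval: [1.990000, 2.315000]
Iteration 3:
  c_3 = (1.990000 + 2.315000)/2 = 2.152500
  f(c_3) = f(2.152500) = 0.668084
  f(a) × f(c) < 0, new interval: [1.990000, 2.152500]
Iteration 4:
  c_4 = (1.990000 + 2.152500)/2 = 2.071250
  f(c_4) = f(2.071250) = -0.256679
  f(a) × f(c) ≥ 0, new interval: [2.071250, 2.152500]

After 4 iteration(s), the approximation is c_4 = 2.071250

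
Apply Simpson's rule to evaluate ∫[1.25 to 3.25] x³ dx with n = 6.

f(x) = x³
a = 1.25, b = 3.25, n = 6
h = (b - a)/n = 0.333333

Simpson's rule: (h/3)[f(x₀) + 4f(x₁) + 2f(x₂) + ... + f(xₙ)]

x_0 = 1.2500, f(x_0) = 1.953125, coefficient = 1
x_1 = 1.5833, f(x_1) = 3.969329, coefficient = 4
x_2 = 1.9167, f(x_2) = 7.041088, coefficient = 2
x_3 = 2.2500, f(x_3) = 11.390625, coefficient = 4
x_4 = 2.5833, f(x_4) = 17.240162, coefficient = 2
x_5 = 2.9167, f(x_5) = 24.811921, coefficient = 4
x_6 = 3.2500, f(x_6) = 34.328125, coefficient = 1

I ≈ (0.333333/3) × 245.531250 = 27.281250
Exact value: 27.281250
Error: 0.000000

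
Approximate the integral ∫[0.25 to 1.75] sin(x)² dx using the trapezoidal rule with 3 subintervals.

f(x) = sin(x)²
a = 0.25, b = 1.75, n = 3
h = (b - a)/n = 0.500000

Trapezoidal rule: (h/2)[f(x₀) + 2f(x₁) + 2f(x₂) + ... + f(xₙ)]

x_0 = 0.2500, f(x_0) = 0.061209, coefficient = 1
x_1 = 0.7500, f(x_1) = 0.464631, coefficient = 2
x_2 = 1.2500, f(x_2) = 0.900572, coefficient = 2
x_3 = 1.7500, f(x_3) = 0.968228, coefficient = 1

I ≈ (0.500000/2) × 3.759843 = 0.939961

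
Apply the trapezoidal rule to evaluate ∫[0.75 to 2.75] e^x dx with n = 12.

f(x) = e^x
a = 0.75, b = 2.75, n = 12
h = (b - a)/n = 0.166667

Trapezoidal rule: (h/2)[f(x₀) + 2f(x₁) + 2f(x₂) + ... + f(xₙ)]

x_0 = 0.7500, f(x_0) = 2.117000, coefficient = 1
x_1 = 0.9167, f(x_1) = 2.500940, coefficient = 2
x_2 = 1.0833, f(x_2) = 2.954512, coefficient = 2
x_3 = 1.2500, f(x_3) = 3.490343, coefficient = 2
x_4 = 1.4167, f(x_4) = 4.123353, coefficient = 2
x_5 = 1.5833, f(x_5) = 4.871166, coefficient = 2
x_6 = 1.7500, f(x_6) = 5.754603, coefficient = 2
x_7 = 1.9167, f(x_7) = 6.798260, coefficient = 2
x_8 = 2.0833, f(x_8) = 8.031195, coefficient = 2
x_9 = 2.2500, f(x_9) = 9.487736, coefficient = 2
x_10 = 2.4167, f(x_10) = 11.208436, coefficient = 2
x_11 = 2.5833, f(x_11) = 13.241202, coefficient = 2
x_12 = 2.7500, f(x_12) = 15.642632, coefficient = 1

I ≈ (0.166667/2) × 162.683121 = 13.556927
Exact value: 13.525632
Error: 0.031295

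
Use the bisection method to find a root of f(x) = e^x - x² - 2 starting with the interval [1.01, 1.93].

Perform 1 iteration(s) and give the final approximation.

f(x) = e^x - x² - 2
Initial interval: [1.01, 1.93]

Iteration 1:
  c_1 = (1.010000 + 1.930000)/2 = 1.470000
  f(c_1) = f(1.470000) = 0.188335
  f(a) × f(c) < 0, new interval: [1.010000, 1.470000]

After 1 iteration(s), the approximation is c_1 = 1.470000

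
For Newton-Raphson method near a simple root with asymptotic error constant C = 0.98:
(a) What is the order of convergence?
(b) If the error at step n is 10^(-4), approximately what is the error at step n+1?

(a) Newton-Raphson has quadratic (order 2) convergence near simple roots.
    This means |e_{n+1}| ≈ C|e_n|².

(b) With |e_n| = 10^(-4) and C = 0.98:
    |e_{n+1}| ≈ 0.98 × (10^(-4))² = 0.98 × 10^(-8)

(a) 2 (quadratic); (b) |e_{n+1}| ≈ 9.800e-09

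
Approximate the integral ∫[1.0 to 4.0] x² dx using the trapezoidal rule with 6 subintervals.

f(x) = x²
a = 1.0, b = 4.0, n = 6
h = (b - a)/n = 0.500000

Trapezoidal rule: (h/2)[f(x₀) + 2f(x₁) + 2f(x₂) + ... + f(xₙ)]

x_0 = 1.0000, f(x_0) = 1.000000, coefficient = 1
x_1 = 1.5000, f(x_1) = 2.250000, coefficient = 2
x_2 = 2.0000, f(x_2) = 4.000000, coefficient = 2
x_3 = 2.5000, f(x_3) = 6.250000, coefficient = 2
x_4 = 3.0000, f(x_4) = 9.000000, coefficient = 2
x_5 = 3.5000, f(x_5) = 12.250000, coefficient = 2
x_6 = 4.0000, f(x_6) = 16.000000, coefficient = 1

I ≈ (0.500000/2) × 84.500000 = 21.125000
Exact value: 21.000000
Error: 0.125000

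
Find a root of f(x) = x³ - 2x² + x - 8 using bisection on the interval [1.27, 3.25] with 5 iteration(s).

f(x) = x³ - 2x² + x - 8
Initial interval: [1.27, 3.25]

Iteration 1:
  c_1 = (1.270000 + 3.250000)/2 = 2.260000
  f(c_1) = f(2.260000) = -4.412024
  f(a) × f(c) ≥ 0, new interval: [2.260000, 3.250000]
Iteration 2:
  c_2 = (2.260000 + 3.250000)/2 = 2.755000
  f(c_2) = f(2.755000) = 0.485469
  f(a) × f(c) < 0, new interval: [2.260000, 2.755000]
Iteration 3:
  c_3 = (2.260000 + 2.755000)/2 = 2.507500
  f(c_3) = f(2.507500) = -2.301565
  f(a) × f(c) ≥ 0, new interval: [2.507500, 2.755000]
Iteration 4:
  c_4 = (2.507500 + 2.755000)/2 = 2.631250
  f(c_4) = f(2.631250) = -0.998305
  f(a) × f(c) ≥ 0, new interval: [2.631250, 2.755000]
Iteration 5:
  c_5 = (2.631250 + 2.755000)/2 = 2.693125
  f(c_5) = f(2.693125) = -0.279693
  f(a) × f(c) ≥ 0, new interval: [2.693125, 2.755000]

After 5 iteration(s), the approximation is c_5 = 2.693125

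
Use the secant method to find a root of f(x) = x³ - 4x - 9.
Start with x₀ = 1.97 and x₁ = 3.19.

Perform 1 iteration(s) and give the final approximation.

f(x) = x³ - 4x - 9
x₀ = 1.97, x₁ = 3.19

Secant formula: x_{n+1} = x_n - f(x_n)(x_n - x_{n-1})/(f(x_n) - f(x_{n-1}))

Iteration 1:
  f(1.970000) = -9.234627
  f(3.190000) = 10.701759
  x_2 = 3.190000 - 10.701759×(3.190000 - 1.970000)/(10.701759 - (-9.234627))
       = 2.535110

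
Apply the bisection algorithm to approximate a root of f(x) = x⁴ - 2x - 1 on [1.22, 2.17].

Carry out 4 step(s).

f(x) = x⁴ - 2x - 1
Initial interval: [1.22, 2.17]

Iteration 1:
  c_1 = (1.220000 + 2.170000)/2 = 1.695000
  f(c_1) = f(1.695000) = 3.864273
  f(a) × f(c) < 0, new interval: [1.220000, 1.695000]
Iteration 2:
  c_2 = (1.220000 + 1.695000)/2 = 1.457500
  f(c_2) = f(1.457500) = 0.597677
  f(a) × f(c) < 0, new interval: [1.220000, 1.457500]
Iteration 3:
  c_3 = (1.220000 + 1.457500)/2 = 1.338750
  f(c_3) = f(1.338750) = -0.465334
  f(a) × f(c) ≥ 0, new interval: [1.338750, 1.457500]
Iteration 4:
  c_4 = (1.338750 + 1.457500)/2 = 1.398125
  f(c_4) = f(1.398125) = 0.024811
  f(a) × f(c) < 0, new interval: [1.338750, 1.398125]

After 4 iteration(s), the approximation is c_4 = 1.398125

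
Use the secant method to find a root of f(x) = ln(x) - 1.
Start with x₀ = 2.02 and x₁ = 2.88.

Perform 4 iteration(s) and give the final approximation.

f(x) = ln(x) - 1
x₀ = 2.02, x₁ = 2.88

Secant formula: x_{n+1} = x_n - f(x_n)(x_n - x_{n-1})/(f(x_n) - f(x_{n-1}))

Iteration 1:
  f(2.020000) = -0.296902
  f(2.880000) = 0.057790
  x_2 = 2.880000 - 0.057790×(2.880000 - 2.020000)/(0.057790 - (-0.296902))
       = 2.739880
Iteration 2:
  f(2.880000) = 0.057790
  f(2.739880) = 0.007914
  x_3 = 2.739880 - 0.007914×(2.739880 - 2.880000)/(0.007914 - 0.057790)
       = 2.717646
Iteration 3:
  f(2.739880) = 0.007914
  f(2.717646) = -0.000234
  x_4 = 2.717646 - (-0.000234)×(2.717646 - 2.739880)/(-0.000234 - 0.007914)
       = 2.718284
Iteration 4:
  f(2.717646) = -0.000234
  f(2.718284) = 0.000001
  x_5 = 2.718284 - 0.000001×(2.718284 - 2.717646)/(0.000001 - (-0.000234))
       = 2.718282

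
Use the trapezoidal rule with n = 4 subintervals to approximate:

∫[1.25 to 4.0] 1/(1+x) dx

f(x) = 1/(1+x)
a = 1.25, b = 4.0, n = 4
h = (b - a)/n = 0.687500

Trapezoidal rule: (h/2)[f(x₀) + 2f(x₁) + 2f(x₂) + ... + f(xₙ)]

x_0 = 1.2500, f(x_0) = 0.444444, coefficient = 1
x_1 = 1.9375, f(x_1) = 0.340426, coefficient = 2
x_2 = 2.6250, f(x_2) = 0.275862, coefficient = 2
x_3 = 3.3125, f(x_3) = 0.231884, coefficient = 2
x_4 = 4.0000, f(x_4) = 0.200000, coefficient = 1

I ≈ (0.687500/2) × 2.340788 = 0.804646
Exact value: 0.798508
Error: 0.006138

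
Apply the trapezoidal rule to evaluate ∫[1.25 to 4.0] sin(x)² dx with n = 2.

f(x) = sin(x)²
a = 1.25, b = 4.0, n = 2
h = (b - a)/n = 1.375000

Trapezoidal rule: (h/2)[f(x₀) + 2f(x₁) + 2f(x₂) + ... + f(xₙ)]

x_0 = 1.2500, f(x_0) = 0.900572, coefficient = 1
x_1 = 2.6250, f(x_1) = 0.243957, coefficient = 2
x_2 = 4.0000, f(x_2) = 0.572750, coefficient = 1

I ≈ (1.375000/2) × 1.961236 = 1.348350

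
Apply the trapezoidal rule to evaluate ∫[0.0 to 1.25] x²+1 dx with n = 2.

f(x) = x²+1
a = 0.0, b = 1.25, n = 2
h = (b - a)/n = 0.625000

Trapezoidal rule: (h/2)[f(x₀) + 2f(x₁) + 2f(x₂) + ... + f(xₙ)]

x_0 = 0.0000, f(x_0) = 1.000000, coefficient = 1
x_1 = 0.6250, f(x_1) = 1.390625, coefficient = 2
x_2 = 1.2500, f(x_2) = 2.562500, coefficient = 1

I ≈ (0.625000/2) × 6.343750 = 1.982422
Exact value: 1.901042
Error: 0.081380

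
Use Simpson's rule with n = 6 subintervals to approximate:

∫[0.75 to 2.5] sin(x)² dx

f(x) = sin(x)²
a = 0.75, b = 2.5, n = 6
h = (b - a)/n = 0.291667

Simpson's rule: (h/3)[f(x₀) + 4f(x₁) + 2f(x₂) + ... + f(xₙ)]

x_0 = 0.7500, f(x_0) = 0.464631, coefficient = 1
x_1 = 1.0417, f(x_1) = 0.745195, coefficient = 4
x_2 = 1.3333, f(x_2) = 0.944663, coefficient = 2
x_3 = 1.6250, f(x_3) = 0.997065, coefficient = 4
x_4 = 1.9167, f(x_4) = 0.885068, coefficient = 2
x_5 = 2.2083, f(x_5) = 0.645715, coefficient = 4
x_6 = 2.5000, f(x_6) = 0.358169, coefficient = 1

I ≈ (0.291667/3) × 14.034165 = 1.364433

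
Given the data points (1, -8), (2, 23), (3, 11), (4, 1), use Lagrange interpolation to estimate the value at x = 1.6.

Lagrange interpolation formula:
P(x) = Σ yᵢ × Lᵢ(x)
where Lᵢ(x) = Π_{j≠i} (x - xⱼ)/(xᵢ - xⱼ)

L_0(1.6) = (1.6 - 2)/(1 - 2) × (1.6 - 3)/(1 - 3) × (1.6 - 4)/(1 - 4) = 0.224000
L_1(1.6) = (1.6 - 1)/(2 - 1) × (1.6 - 3)/(2 - 3) × (1.6 - 4)/(2 - 4) = 1.008000
L_2(1.6) = (1.6 - 1)/(3 - 1) × (1.6 - 2)/(3 - 2) × (1.6 - 4)/(3 - 4) = -0.288000
L_3(1.6) = (1.6 - 1)/(4 - 1) × (1.6 - 2)/(4 - 2) × (1.6 - 3)/(4 - 3) = 0.056000

P(1.6) = (-8)×L_0(1.6) + 23×L_1(1.6) + 11×L_2(1.6) + 1×L_3(1.6)
P(1.6) = 18.280000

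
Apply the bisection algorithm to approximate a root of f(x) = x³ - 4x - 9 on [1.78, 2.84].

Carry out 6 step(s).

f(x) = x³ - 4x - 9
Initial interval: [1.78, 2.84]

Iteration 1:
  c_1 = (1.780000 + 2.840000)/2 = 2.310000
  f(c_1) = f(2.310000) = -5.913609
  f(a) × f(c) ≥ 0, new interval: [2.310000, 2.840000]
Iteration 2:
  c_2 = (2.310000 + 2.840000)/2 = 2.575000
  f(c_2) = f(2.575000) = -2.226141
  f(a) × f(c) ≥ 0, new interval: [2.575000, 2.840000]
Iteration 3:
  c_3 = (2.575000 + 2.840000)/2 = 2.707500
  f(c_3) = f(2.707500) = 0.017481
  f(a) × f(c) < 0, new interval: [2.575000, 2.707500]
Iteration 4:
  c_4 = (2.575000 + 2.707500)/2 = 2.641250
  f(c_4) = f(2.641250) = -1.139108
  f(a) × f(c) ≥ 0, new interval: [2.641250, 2.707500]
Iteration 5:
  c_5 = (2.641250 + 2.707500)/2 = 2.674375
  f(c_5) = f(2.674375) = -0.569617
  f(a) × f(c) ≥ 0, new interval: [2.674375, 2.707500]
Iteration 6:
  c_6 = (2.674375 + 2.707500)/2 = 2.690938
  f(c_6) = f(2.690938) = -0.278282
  f(a) × f(c) ≥ 0, new interval: [2.690938, 2.707500]

After 6 iteration(s), the approximation is c_6 = 2.690938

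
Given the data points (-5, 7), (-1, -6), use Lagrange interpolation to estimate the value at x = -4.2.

Lagrange interpolation formula:
P(x) = Σ yᵢ × Lᵢ(x)
where Lᵢ(x) = Π_{j≠i} (x - xⱼ)/(xᵢ - xⱼ)

L_0(-4.2) = (-4.2 - (-1))/(-5 - (-1)) = 0.800000
L_1(-4.2) = (-4.2 - (-5))/(-1 - (-5)) = 0.200000

P(-4.2) = 7×L_0(-4.2) + (-6)×L_1(-4.2)
P(-4.2) = 4.400000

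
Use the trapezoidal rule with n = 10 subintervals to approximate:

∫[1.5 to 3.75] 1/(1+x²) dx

f(x) = 1/(1+x²)
a = 1.5, b = 3.75, n = 10
h = (b - a)/n = 0.225000

Trapezoidal rule: (h/2)[f(x₀) + 2f(x₁) + 2f(x₂) + ... + f(xₙ)]

x_0 = 1.5000, f(x_0) = 0.307692, coefficient = 1
x_1 = 1.7250, f(x_1) = 0.251533, coefficient = 2
x_2 = 1.9500, f(x_2) = 0.208225, coefficient = 2
x_3 = 2.1750, f(x_3) = 0.174501, coefficient = 2
x_4 = 2.4000, f(x_4) = 0.147929, coefficient = 2
x_5 = 2.6250, f(x_5) = 0.126733, coefficient = 2
x_6 = 2.8500, f(x_6) = 0.109619, coefficient = 2
x_7 = 3.0750, f(x_7) = 0.095642, coefficient = 2
x_8 = 3.3000, f(x_8) = 0.084104, coefficient = 2
x_9 = 3.5250, f(x_9) = 0.074484, coefficient = 2
x_10 = 3.7500, f(x_10) = 0.066390, coefficient = 1

I ≈ (0.225000/2) × 2.919623 = 0.328458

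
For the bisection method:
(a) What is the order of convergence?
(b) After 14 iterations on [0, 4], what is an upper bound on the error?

(a) Bisection has linear (order 1) convergence; the error is halved each step.

(b) Error bound = (b-a)/2^n = (4 - 0)/2^{14}
    = 4/2^{14}

(a) 1 (linear); (b) error ≤ 2.44e-04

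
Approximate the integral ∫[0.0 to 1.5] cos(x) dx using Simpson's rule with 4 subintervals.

f(x) = cos(x)
a = 0.0, b = 1.5, n = 4
h = (b - a)/n = 0.375000

Simpson's rule: (h/3)[f(x₀) + 4f(x₁) + 2f(x₂) + ... + f(xₙ)]

x_0 = 0.0000, f(x_0) = 1.000000, coefficient = 1
x_1 = 0.3750, f(x_1) = 0.930508, coefficient = 4
x_2 = 0.7500, f(x_2) = 0.731689, coefficient = 2
x_3 = 1.1250, f(x_3) = 0.431177, coefficient = 4
x_4 = 1.5000, f(x_4) = 0.070737, coefficient = 1

I ≈ (0.375000/3) × 7.980851 = 0.997606
Exact value: 0.997495
Error: 0.000111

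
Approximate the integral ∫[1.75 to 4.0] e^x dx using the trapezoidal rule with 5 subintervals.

f(x) = e^x
a = 1.75, b = 4.0, n = 5
h = (b - a)/n = 0.450000

Trapezoidal rule: (h/2)[f(x₀) + 2f(x₁) + 2f(x₂) + ... + f(xₙ)]

x_0 = 1.7500, f(x_0) = 5.754603, coefficient = 1
x_1 = 2.2000, f(x_1) = 9.025013, coefficient = 2
x_2 = 2.6500, f(x_2) = 14.154039, coefficient = 2
x_3 = 3.1000, f(x_3) = 22.197951, coefficient = 2
x_4 = 3.5500, f(x_4) = 34.813317, coefficient = 2
x_5 = 4.0000, f(x_5) = 54.598150, coefficient = 1

I ≈ (0.450000/2) × 220.733395 = 49.665014
Exact value: 48.843547
Error: 0.821466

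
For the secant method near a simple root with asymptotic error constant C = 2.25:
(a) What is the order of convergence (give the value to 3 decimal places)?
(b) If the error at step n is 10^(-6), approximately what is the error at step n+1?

(a) Secant method has superlinear convergence with order φ = (1+√5)/2 ≈ 1.618.
    This means |e_{n+1}| ≈ C|e_n|^1.618.

(b) With |e_n| = 10^(-6) and C = 2.25:
    |e_{n+1}| ≈ 2.25 × (10^(-6))^1.618 = 2.25 × 10^(-9.71)

(a) ≈ 1.618 (golden ratio); (b) |e_{n+1}| ≈ 4.405e-10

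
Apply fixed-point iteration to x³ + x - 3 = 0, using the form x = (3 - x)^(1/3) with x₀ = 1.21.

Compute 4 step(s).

Equation: x³ + x - 3 = 0
Fixed-point form: x = (3 - x)^(1/3)
x₀ = 1.21

x_1 = g(1.210000) = 1.214184
x_2 = g(1.214184) = 1.213237
x_3 = g(1.213237) = 1.213451
x_4 = g(1.213451) = 1.213403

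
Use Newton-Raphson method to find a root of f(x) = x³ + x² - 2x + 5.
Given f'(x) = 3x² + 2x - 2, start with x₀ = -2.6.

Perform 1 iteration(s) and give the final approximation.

f(x) = x³ + x² - 2x + 5
f'(x) = 3x² + 2x - 2
x₀ = -2.6

Newton-Raphson formula: x_{n+1} = x_n - f(x_n)/f'(x_n)

Iteration 1:
  f(-2.600000) = -0.616000
  f'(-2.600000) = 13.080000
  x_1 = -2.600000 - (-0.616000)/13.080000 = -2.552905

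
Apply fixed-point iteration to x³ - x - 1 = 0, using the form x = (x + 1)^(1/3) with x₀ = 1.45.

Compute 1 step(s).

Equation: x³ - x - 1 = 0
Fixed-point form: x = (x + 1)^(1/3)
x₀ = 1.45

x_1 = g(1.450000) = 1.348100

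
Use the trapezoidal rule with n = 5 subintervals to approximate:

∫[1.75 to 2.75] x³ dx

f(x) = x³
a = 1.75, b = 2.75, n = 5
h = (b - a)/n = 0.200000

Trapezoidal rule: (h/2)[f(x₀) + 2f(x₁) + 2f(x₂) + ... + f(xₙ)]

x_0 = 1.7500, f(x_0) = 5.359375, coefficient = 1
x_1 = 1.9500, f(x_1) = 7.414875, coefficient = 2
x_2 = 2.1500, f(x_2) = 9.938375, coefficient = 2
x_3 = 2.3500, f(x_3) = 12.977875, coefficient = 2
x_4 = 2.5500, f(x_4) = 16.581375, coefficient = 2
x_5 = 2.7500, f(x_5) = 20.796875, coefficient = 1

I ≈ (0.200000/2) × 119.981250 = 11.998125
Exact value: 11.953125
Error: 0.045000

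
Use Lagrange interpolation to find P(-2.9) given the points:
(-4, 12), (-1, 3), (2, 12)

Lagrange interpolation formula:
P(x) = Σ yᵢ × Lᵢ(x)
where Lᵢ(x) = Π_{j≠i} (x - xⱼ)/(xᵢ - xⱼ)

L_0(-2.9) = (-2.9 - (-1))/(-4 - (-1)) × (-2.9 - 2)/(-4 - 2) = 0.517222
L_1(-2.9) = (-2.9 - (-4))/(-1 - (-4)) × (-2.9 - 2)/(-1 - 2) = 0.598889
L_2(-2.9) = (-2.9 - (-4))/(2 - (-4)) × (-2.9 - (-1))/(2 - (-1)) = -0.116111

P(-2.9) = 12×L_0(-2.9) + 3×L_1(-2.9) + 12×L_2(-2.9)
P(-2.9) = 6.610000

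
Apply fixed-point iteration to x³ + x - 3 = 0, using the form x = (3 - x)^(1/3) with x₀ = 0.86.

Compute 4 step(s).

Equation: x³ + x - 3 = 0
Fixed-point form: x = (3 - x)^(1/3)
x₀ = 0.86

x_1 = g(0.860000) = 1.288659
x_2 = g(1.288659) = 1.196131
x_3 = g(1.196131) = 1.217311
x_4 = g(1.217311) = 1.212528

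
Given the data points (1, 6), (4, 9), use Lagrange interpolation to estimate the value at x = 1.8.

Lagrange interpolation formula:
P(x) = Σ yᵢ × Lᵢ(x)
where Lᵢ(x) = Π_{j≠i} (x - xⱼ)/(xᵢ - xⱼ)

L_0(1.8) = (1.8 - 4)/(1 - 4) = 0.733333
L_1(1.8) = (1.8 - 1)/(4 - 1) = 0.266667

P(1.8) = 6×L_0(1.8) + 9×L_1(1.8)
P(1.8) = 6.800000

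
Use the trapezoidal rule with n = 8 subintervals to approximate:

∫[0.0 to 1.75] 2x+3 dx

f(x) = 2x+3
a = 0.0, b = 1.75, n = 8
h = (b - a)/n = 0.218750

Trapezoidal rule: (h/2)[f(x₀) + 2f(x₁) + 2f(x₂) + ... + f(xₙ)]

x_0 = 0.0000, f(x_0) = 3.000000, coefficient = 1
x_1 = 0.2188, f(x_1) = 3.437500, coefficient = 2
x_2 = 0.4375, f(x_2) = 3.875000, coefficient = 2
x_3 = 0.6562, f(x_3) = 4.312500, coefficient = 2
x_4 = 0.8750, f(x_4) = 4.750000, coefficient = 2
x_5 = 1.0938, f(x_5) = 5.187500, coefficient = 2
x_6 = 1.3125, f(x_6) = 5.625000, coefficient = 2
x_7 = 1.5312, f(x_7) = 6.062500, coefficient = 2
x_8 = 1.7500, f(x_8) = 6.500000, coefficient = 1

I ≈ (0.218750/2) × 76.000000 = 8.312500
Exact value: 8.312500
Error: 0.000000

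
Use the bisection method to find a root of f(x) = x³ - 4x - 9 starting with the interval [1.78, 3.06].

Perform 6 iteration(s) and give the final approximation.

f(x) = x³ - 4x - 9
Initial interval: [1.78, 3.06]

Iteration 1:
  c_1 = (1.780000 + 3.060000)/2 = 2.420000
  f(c_1) = f(2.420000) = -4.507512
  f(a) × f(c) ≥ 0, new interval: [2.420000, 3.060000]
Iteration 2:
  c_2 = (2.420000 + 3.060000)/2 = 2.740000
  f(c_2) = f(2.740000) = 0.610824
  f(a) × f(c) < 0, new interval: [2.420000, 2.740000]
Iteration 3:
  c_3 = (2.420000 + 2.740000)/2 = 2.580000
  f(c_3) = f(2.580000) = -2.146488
  f(a) × f(c) ≥ 0, new interval: [2.580000, 2.740000]
Iteration 4:
  c_4 = (2.580000 + 2.740000)/2 = 2.660000
  f(c_4) = f(2.660000) = -0.818904
  f(a) × f(c) ≥ 0, new interval: [2.660000, 2.740000]
Iteration 5:
  c_5 = (2.660000 + 2.740000)/2 = 2.700000
  f(c_5) = f(2.700000) = -0.117000
  f(a) × f(c) ≥ 0, new interval: [2.700000, 2.740000]
Iteration 6:
  c_6 = (2.700000 + 2.740000)/2 = 2.720000
  f(c_6) = f(2.720000) = 0.243648
  f(a) × f(c) < 0, new interval: [2.700000, 2.720000]

After 6 iteration(s), the approximation is c_6 = 2.720000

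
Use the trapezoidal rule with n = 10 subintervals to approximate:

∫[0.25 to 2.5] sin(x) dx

f(x) = sin(x)
a = 0.25, b = 2.5, n = 10
h = (b - a)/n = 0.225000

Trapezoidal rule: (h/2)[f(x₀) + 2f(x₁) + 2f(x₂) + ... + f(xₙ)]

x_0 = 0.2500, f(x_0) = 0.247404, coefficient = 1
x_1 = 0.4750, f(x_1) = 0.457338, coefficient = 2
x_2 = 0.7000, f(x_2) = 0.644218, coefficient = 2
x_3 = 0.9250, f(x_3) = 0.798621, coefficient = 2
x_4 = 1.1500, f(x_4) = 0.912764, coefficient = 2
x_5 = 1.3750, f(x_5) = 0.980893, coefficient = 2
x_6 = 1.6000, f(x_6) = 0.999574, coefficient = 2
x_7 = 1.8250, f(x_7) = 0.967864, coefficient = 2
x_8 = 2.0500, f(x_8) = 0.887362, coefficient = 2
x_9 = 2.2750, f(x_9) = 0.762127, coefficient = 2
x_10 = 2.5000, f(x_10) = 0.598472, coefficient = 1

I ≈ (0.225000/2) × 15.667398 = 1.762582
Exact value: 1.770056
Error: 0.007474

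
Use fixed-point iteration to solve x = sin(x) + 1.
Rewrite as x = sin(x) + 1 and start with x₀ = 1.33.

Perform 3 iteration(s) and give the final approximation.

Equation: x = sin(x) + 1
Fixed-point form: x = sin(x) + 1
x₀ = 1.33

x_1 = g(1.330000) = 1.971148
x_2 = g(1.971148) = 1.920924
x_3 = g(1.920924) = 1.939329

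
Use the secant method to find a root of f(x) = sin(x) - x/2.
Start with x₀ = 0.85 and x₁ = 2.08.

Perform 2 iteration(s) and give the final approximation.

f(x) = sin(x) - x/2
x₀ = 0.85, x₁ = 2.08

Secant formula: x_{n+1} = x_n - f(x_n)(x_n - x_{n-1})/(f(x_n) - f(x_{n-1}))

Iteration 1:
  f(0.850000) = 0.326280
  f(2.080000) = -0.166867
  x_2 = 2.080000 - (-0.166867)×(2.080000 - 0.850000)/(-0.166867 - 0.326280)
       = 1.663803
Iteration 2:
  f(2.080000) = -0.166867
  f(1.663803) = 0.163776
  x_3 = 1.663803 - 0.163776×(1.663803 - 2.080000)/(0.163776 - (-0.166867))
       = 1.869956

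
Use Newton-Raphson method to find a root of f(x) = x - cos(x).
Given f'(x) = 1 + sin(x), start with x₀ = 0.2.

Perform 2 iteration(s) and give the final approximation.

f(x) = x - cos(x)
f'(x) = 1 + sin(x)
x₀ = 0.2

Newton-Raphson formula: x_{n+1} = x_n - f(x_n)/f'(x_n)

Iteration 1:
  f(0.200000) = -0.780067
  f'(0.200000) = 1.198669
  x_1 = 0.200000 - (-0.780067)/1.198669 = 0.850777
Iteration 2:
  f(0.850777) = 0.191378
  f'(0.850777) = 1.751793
  x_2 = 0.850777 - 0.191378/1.751793 = 0.741530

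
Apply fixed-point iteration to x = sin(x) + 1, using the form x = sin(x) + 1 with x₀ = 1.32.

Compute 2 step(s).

Equation: x = sin(x) + 1
Fixed-point form: x = sin(x) + 1
x₀ = 1.32

x_1 = g(1.320000) = 1.968715
x_2 = g(1.968715) = 1.921869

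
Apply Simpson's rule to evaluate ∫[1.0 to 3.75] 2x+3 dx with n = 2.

f(x) = 2x+3
a = 1.0, b = 3.75, n = 2
h = (b - a)/n = 1.375000

Simpson's rule: (h/3)[f(x₀) + 4f(x₁) + 2f(x₂) + ... + f(xₙ)]

x_0 = 1.0000, f(x_0) = 5.000000, coefficient = 1
x_1 = 2.3750, f(x_1) = 7.750000, coefficient = 4
x_2 = 3.7500, f(x_2) = 10.500000, coefficient = 1

I ≈ (1.375000/3) × 46.500000 = 21.312500
Exact value: 21.312500
Error: 0.000000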